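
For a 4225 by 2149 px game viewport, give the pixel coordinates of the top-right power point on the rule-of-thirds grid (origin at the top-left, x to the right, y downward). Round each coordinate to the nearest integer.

x = 2817 px, y = 716 px

The top-right point sits two-thirds of the way across and one-third of the way down.
x = 2 × 4225/3 ≈ 2817; y = 1 × 2149/3 ≈ 716.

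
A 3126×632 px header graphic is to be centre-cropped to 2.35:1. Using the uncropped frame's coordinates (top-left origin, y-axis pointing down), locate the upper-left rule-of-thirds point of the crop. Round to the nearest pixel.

3126/632 > 2.35/1, so the 2.35:1 crop keeps the full height 632 and trims width to 632 × 2.35/1 = 1485.20 px.
Left offset = (3126 − 1485.20)/2 = 820.40 px; top offset = 0.
Upper-left is one-third across and one-third down within the crop:
x = 820.40 + 1 × 1485.20/3 ≈ 1315; y = 0.00 + 1 × 632.00/3 ≈ 211.

x = 1315 px, y = 211 px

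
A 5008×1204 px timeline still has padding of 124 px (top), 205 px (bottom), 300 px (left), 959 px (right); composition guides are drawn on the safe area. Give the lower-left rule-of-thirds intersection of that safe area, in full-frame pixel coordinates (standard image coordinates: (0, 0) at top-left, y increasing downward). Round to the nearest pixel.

(1550, 707)

Content width = 5008 − 300 − 959 = 3749 px; content height = 1204 − 124 − 205 = 875 px.
Lower-left is one-third across and two-thirds down within the safe area.
x = 300 + 1 × 3749/3 = 300 + 1249.67 ≈ 1550
y = 124 + 2 × 875/3 = 124 + 583.33 ≈ 707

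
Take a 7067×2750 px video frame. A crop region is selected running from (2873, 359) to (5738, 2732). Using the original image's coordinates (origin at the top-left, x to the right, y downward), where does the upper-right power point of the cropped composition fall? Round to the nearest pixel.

Crop width = 5738 − 2873 = 2865 px; one third is 955.00 px.
Crop height = 2732 − 359 = 2373 px; one third is 791.00 px.
The upper-right point is two-thirds across and one-third down within the crop:
x = 2873 + 2 × 955.00 ≈ 4783; y = 359 + 1 × 791.00 ≈ 1150.

x = 4783 px, y = 1150 px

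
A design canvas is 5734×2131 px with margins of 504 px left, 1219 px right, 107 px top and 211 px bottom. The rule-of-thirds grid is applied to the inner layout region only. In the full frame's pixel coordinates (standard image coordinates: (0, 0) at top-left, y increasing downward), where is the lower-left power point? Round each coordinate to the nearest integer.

Content width = 5734 − 504 − 1219 = 4011 px; content height = 2131 − 107 − 211 = 1813 px.
Lower-left is one-third across and two-thirds down within the inner layout region.
x = 504 + 1 × 4011/3 = 504 + 1337.00 ≈ 1841
y = 107 + 2 × 1813/3 = 107 + 1208.67 ≈ 1316

(1841, 1316)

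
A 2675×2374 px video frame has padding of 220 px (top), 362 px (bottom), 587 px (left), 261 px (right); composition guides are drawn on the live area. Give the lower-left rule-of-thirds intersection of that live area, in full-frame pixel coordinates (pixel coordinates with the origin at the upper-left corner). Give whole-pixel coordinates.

Content width = 2675 − 587 − 261 = 1827 px; content height = 2374 − 220 − 362 = 1792 px.
Lower-left is one-third across and two-thirds down within the live area.
x = 587 + 1 × 1827/3 = 587 + 609.00 ≈ 1196
y = 220 + 2 × 1792/3 = 220 + 1194.67 ≈ 1415

x = 1196 px, y = 1415 px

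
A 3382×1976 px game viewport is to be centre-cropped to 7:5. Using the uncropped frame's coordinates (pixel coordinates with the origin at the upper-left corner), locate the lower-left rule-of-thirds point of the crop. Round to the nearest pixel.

(1230, 1317)

3382/1976 > 7/5, so the 7:5 crop keeps the full height 1976 and trims width to 1976 × 7/5 = 2766.40 px.
Left offset = (3382 − 2766.40)/2 = 307.80 px; top offset = 0.
Lower-left is one-third across and two-thirds down within the crop:
x = 307.80 + 1 × 2766.40/3 ≈ 1230; y = 0.00 + 2 × 1976.00/3 ≈ 1317.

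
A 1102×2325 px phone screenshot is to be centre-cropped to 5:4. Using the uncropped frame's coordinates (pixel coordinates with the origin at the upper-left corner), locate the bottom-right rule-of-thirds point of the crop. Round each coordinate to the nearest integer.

x = 735 px, y = 1309 px

1102/2325 < 5/4, so the 5:4 crop keeps the full width 1102 and trims height to 1102 × 4/5 = 881.60 px.
Top offset = (2325 − 881.60)/2 = 721.70 px; left offset = 0.
Bottom-right is two-thirds across and two-thirds down within the crop:
x = 0.00 + 2 × 1102.00/3 ≈ 735; y = 721.70 + 2 × 881.60/3 ≈ 1309.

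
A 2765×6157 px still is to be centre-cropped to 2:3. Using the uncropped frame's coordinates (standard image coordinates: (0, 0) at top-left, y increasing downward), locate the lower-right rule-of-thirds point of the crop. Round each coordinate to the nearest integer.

2765/6157 < 2/3, so the 2:3 crop keeps the full width 2765 and trims height to 2765 × 3/2 = 4147.50 px.
Top offset = (6157 − 4147.50)/2 = 1004.75 px; left offset = 0.
Lower-right is two-thirds across and two-thirds down within the crop:
x = 0.00 + 2 × 2765.00/3 ≈ 1843; y = 1004.75 + 2 × 4147.50/3 ≈ 3770.

(1843, 3770)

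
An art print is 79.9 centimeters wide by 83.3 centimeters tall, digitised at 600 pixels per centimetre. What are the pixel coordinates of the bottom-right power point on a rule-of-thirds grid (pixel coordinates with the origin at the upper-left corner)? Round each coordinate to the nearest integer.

(31960, 33320)

In pixels the canvas is 79.9 × 600 = 47940 wide and 83.3 × 600 = 49980 tall.
The bottom-right point is two-thirds across and two-thirds down:
x = 2 × 47940/3 ≈ 31960; y = 2 × 49980/3 ≈ 33320.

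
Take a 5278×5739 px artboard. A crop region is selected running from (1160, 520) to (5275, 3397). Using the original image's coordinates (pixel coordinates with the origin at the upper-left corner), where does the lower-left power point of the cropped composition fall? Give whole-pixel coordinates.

x = 2532 px, y = 2438 px

Crop width = 5275 − 1160 = 4115 px; one third is 1371.67 px.
Crop height = 3397 − 520 = 2877 px; one third is 959.00 px.
The lower-left point is one-third across and two-thirds down within the crop:
x = 1160 + 1 × 1371.67 ≈ 2532; y = 520 + 2 × 959.00 ≈ 2438.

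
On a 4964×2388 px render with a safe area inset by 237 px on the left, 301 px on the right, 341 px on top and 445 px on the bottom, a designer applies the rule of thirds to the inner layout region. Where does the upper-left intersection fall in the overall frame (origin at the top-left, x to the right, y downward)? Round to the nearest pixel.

Content width = 4964 − 237 − 301 = 4426 px; content height = 2388 − 341 − 445 = 1602 px.
Upper-left is one-third across and one-third down within the inner layout region.
x = 237 + 1 × 4426/3 = 237 + 1475.33 ≈ 1712
y = 341 + 1 × 1602/3 = 341 + 534.00 ≈ 875

x = 1712 px, y = 875 px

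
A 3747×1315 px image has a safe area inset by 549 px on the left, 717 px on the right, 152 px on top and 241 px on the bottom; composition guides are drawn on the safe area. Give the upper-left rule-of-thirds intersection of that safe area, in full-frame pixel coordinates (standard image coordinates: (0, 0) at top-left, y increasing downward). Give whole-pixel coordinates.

Content width = 3747 − 549 − 717 = 2481 px; content height = 1315 − 152 − 241 = 922 px.
Upper-left is one-third across and one-third down within the safe area.
x = 549 + 1 × 2481/3 = 549 + 827.00 ≈ 1376
y = 152 + 1 × 922/3 = 152 + 307.33 ≈ 459

x = 1376 px, y = 459 px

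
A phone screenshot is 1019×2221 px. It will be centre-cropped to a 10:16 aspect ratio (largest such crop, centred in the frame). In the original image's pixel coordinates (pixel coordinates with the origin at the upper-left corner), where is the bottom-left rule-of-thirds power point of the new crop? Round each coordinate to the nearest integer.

x = 340 px, y = 1382 px

1019/2221 < 10/16, so the 10:16 crop keeps the full width 1019 and trims height to 1019 × 16/10 = 1630.40 px.
Top offset = (2221 − 1630.40)/2 = 295.30 px; left offset = 0.
Bottom-left is one-third across and two-thirds down within the crop:
x = 0.00 + 1 × 1019.00/3 ≈ 340; y = 295.30 + 2 × 1630.40/3 ≈ 1382.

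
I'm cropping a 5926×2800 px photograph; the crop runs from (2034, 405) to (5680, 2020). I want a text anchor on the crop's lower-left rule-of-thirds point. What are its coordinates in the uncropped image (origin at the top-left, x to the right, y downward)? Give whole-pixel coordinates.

x = 3249 px, y = 1482 px

Crop width = 5680 − 2034 = 3646 px; one third is 1215.33 px.
Crop height = 2020 − 405 = 1615 px; one third is 538.33 px.
The lower-left point is one-third across and two-thirds down within the crop:
x = 2034 + 1 × 1215.33 ≈ 3249; y = 405 + 2 × 538.33 ≈ 1482.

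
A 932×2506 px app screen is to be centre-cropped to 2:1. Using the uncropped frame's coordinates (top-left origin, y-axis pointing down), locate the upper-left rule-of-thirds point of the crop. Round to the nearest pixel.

932/2506 < 2/1, so the 2:1 crop keeps the full width 932 and trims height to 932 × 1/2 = 466.00 px.
Top offset = (2506 − 466.00)/2 = 1020.00 px; left offset = 0.
Upper-left is one-third across and one-third down within the crop:
x = 0.00 + 1 × 932.00/3 ≈ 311; y = 1020.00 + 1 × 466.00/3 ≈ 1175.

x = 311 px, y = 1175 px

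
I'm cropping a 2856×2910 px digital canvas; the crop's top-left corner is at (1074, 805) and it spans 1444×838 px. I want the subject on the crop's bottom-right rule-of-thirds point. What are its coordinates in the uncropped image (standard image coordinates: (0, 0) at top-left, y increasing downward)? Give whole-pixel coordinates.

(2037, 1364)

One third of the crop width 1444 is 481.33 px.
One third of the crop height 838 is 279.33 px.
The bottom-right point is two-thirds across and two-thirds down within the crop:
x = 1074 + 2 × 481.33 ≈ 2037; y = 805 + 2 × 279.33 ≈ 1364.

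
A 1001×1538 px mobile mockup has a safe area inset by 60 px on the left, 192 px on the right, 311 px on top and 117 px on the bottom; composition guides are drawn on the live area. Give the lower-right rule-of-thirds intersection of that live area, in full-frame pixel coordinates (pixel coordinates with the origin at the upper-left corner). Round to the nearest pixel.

Content width = 1001 − 60 − 192 = 749 px; content height = 1538 − 311 − 117 = 1110 px.
Lower-right is two-thirds across and two-thirds down within the live area.
x = 60 + 2 × 749/3 = 60 + 499.33 ≈ 559
y = 311 + 2 × 1110/3 = 311 + 740.00 ≈ 1051

x = 559 px, y = 1051 px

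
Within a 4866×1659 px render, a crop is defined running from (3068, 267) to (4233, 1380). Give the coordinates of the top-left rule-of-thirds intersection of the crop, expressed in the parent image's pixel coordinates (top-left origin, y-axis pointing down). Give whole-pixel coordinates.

Crop width = 4233 − 3068 = 1165 px; one third is 388.33 px.
Crop height = 1380 − 267 = 1113 px; one third is 371.00 px.
The top-left point is one-third across and one-third down within the crop:
x = 3068 + 1 × 388.33 ≈ 3456; y = 267 + 1 × 371.00 ≈ 638.

x = 3456 px, y = 638 px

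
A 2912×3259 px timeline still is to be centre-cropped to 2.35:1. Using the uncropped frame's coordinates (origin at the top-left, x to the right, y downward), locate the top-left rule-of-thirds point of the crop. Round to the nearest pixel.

x = 971 px, y = 1423 px

2912/3259 < 2.35/1, so the 2.35:1 crop keeps the full width 2912 and trims height to 2912 × 1/2.35 = 1239.15 px.
Top offset = (3259 − 1239.15)/2 = 1009.93 px; left offset = 0.
Top-left is one-third across and one-third down within the crop:
x = 0.00 + 1 × 2912.00/3 ≈ 971; y = 1009.93 + 1 × 1239.15/3 ≈ 1423.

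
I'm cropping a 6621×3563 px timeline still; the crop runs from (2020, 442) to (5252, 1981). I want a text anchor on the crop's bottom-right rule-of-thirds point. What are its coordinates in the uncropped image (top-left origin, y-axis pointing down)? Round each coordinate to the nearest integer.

(4175, 1468)

Crop width = 5252 − 2020 = 3232 px; one third is 1077.33 px.
Crop height = 1981 − 442 = 1539 px; one third is 513.00 px.
The bottom-right point is two-thirds across and two-thirds down within the crop:
x = 2020 + 2 × 1077.33 ≈ 4175; y = 442 + 2 × 513.00 ≈ 1468.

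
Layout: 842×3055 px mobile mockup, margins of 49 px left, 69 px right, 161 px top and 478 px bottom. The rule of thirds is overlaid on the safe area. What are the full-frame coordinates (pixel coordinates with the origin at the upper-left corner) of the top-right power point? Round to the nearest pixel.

(532, 966)

Content width = 842 − 49 − 69 = 724 px; content height = 3055 − 161 − 478 = 2416 px.
Top-right is two-thirds across and one-third down within the safe area.
x = 49 + 2 × 724/3 = 49 + 482.67 ≈ 532
y = 161 + 1 × 2416/3 = 161 + 805.33 ≈ 966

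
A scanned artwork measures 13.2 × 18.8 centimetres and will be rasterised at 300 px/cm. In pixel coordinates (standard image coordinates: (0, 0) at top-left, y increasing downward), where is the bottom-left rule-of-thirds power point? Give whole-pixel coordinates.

x = 1320 px, y = 3760 px

In pixels the canvas is 13.2 × 300 = 3960 wide and 18.8 × 300 = 5640 tall.
The bottom-left point is one-third across and two-thirds down:
x = 1 × 3960/3 ≈ 1320; y = 2 × 5640/3 ≈ 3760.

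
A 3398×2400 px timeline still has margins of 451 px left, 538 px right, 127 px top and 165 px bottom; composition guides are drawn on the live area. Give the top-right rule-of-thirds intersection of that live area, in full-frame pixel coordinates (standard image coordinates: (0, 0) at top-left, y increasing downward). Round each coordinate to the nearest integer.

x = 2057 px, y = 830 px

Content width = 3398 − 451 − 538 = 2409 px; content height = 2400 − 127 − 165 = 2108 px.
Top-right is two-thirds across and one-third down within the live area.
x = 451 + 2 × 2409/3 = 451 + 1606.00 ≈ 2057
y = 127 + 1 × 2108/3 = 127 + 702.67 ≈ 830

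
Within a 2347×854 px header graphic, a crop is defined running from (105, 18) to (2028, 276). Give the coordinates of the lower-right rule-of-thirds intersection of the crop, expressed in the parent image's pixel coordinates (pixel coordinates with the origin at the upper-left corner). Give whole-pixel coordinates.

x = 1387 px, y = 190 px

Crop width = 2028 − 105 = 1923 px; one third is 641.00 px.
Crop height = 276 − 18 = 258 px; one third is 86.00 px.
The lower-right point is two-thirds across and two-thirds down within the crop:
x = 105 + 2 × 641.00 ≈ 1387; y = 18 + 2 × 86.00 ≈ 190.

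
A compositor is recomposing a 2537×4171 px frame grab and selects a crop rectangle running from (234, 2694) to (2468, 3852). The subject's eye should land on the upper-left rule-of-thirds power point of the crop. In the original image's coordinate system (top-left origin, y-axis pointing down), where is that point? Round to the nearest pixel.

Crop width = 2468 − 234 = 2234 px; one third is 744.67 px.
Crop height = 3852 − 2694 = 1158 px; one third is 386.00 px.
The upper-left point is one-third across and one-third down within the crop:
x = 234 + 1 × 744.67 ≈ 979; y = 2694 + 1 × 386.00 ≈ 3080.

(979, 3080)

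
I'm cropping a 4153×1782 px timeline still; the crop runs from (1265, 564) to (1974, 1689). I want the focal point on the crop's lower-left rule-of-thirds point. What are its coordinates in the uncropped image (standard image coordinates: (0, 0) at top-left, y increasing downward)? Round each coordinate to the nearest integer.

(1501, 1314)

Crop width = 1974 − 1265 = 709 px; one third is 236.33 px.
Crop height = 1689 − 564 = 1125 px; one third is 375.00 px.
The lower-left point is one-third across and two-thirds down within the crop:
x = 1265 + 1 × 236.33 ≈ 1501; y = 564 + 2 × 375.00 ≈ 1314.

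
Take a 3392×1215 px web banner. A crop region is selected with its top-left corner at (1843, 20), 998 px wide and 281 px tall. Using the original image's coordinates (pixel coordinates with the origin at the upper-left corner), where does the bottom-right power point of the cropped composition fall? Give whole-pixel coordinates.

(2508, 207)

One third of the crop width 998 is 332.67 px.
One third of the crop height 281 is 93.67 px.
The bottom-right point is two-thirds across and two-thirds down within the crop:
x = 1843 + 2 × 332.67 ≈ 2508; y = 20 + 2 × 93.67 ≈ 207.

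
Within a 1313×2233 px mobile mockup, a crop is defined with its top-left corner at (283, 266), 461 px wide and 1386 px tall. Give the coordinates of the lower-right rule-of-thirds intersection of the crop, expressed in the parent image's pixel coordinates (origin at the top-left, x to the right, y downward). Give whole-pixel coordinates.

x = 590 px, y = 1190 px

One third of the crop width 461 is 153.67 px.
One third of the crop height 1386 is 462.00 px.
The lower-right point is two-thirds across and two-thirds down within the crop:
x = 283 + 2 × 153.67 ≈ 590; y = 266 + 2 × 462.00 ≈ 1190.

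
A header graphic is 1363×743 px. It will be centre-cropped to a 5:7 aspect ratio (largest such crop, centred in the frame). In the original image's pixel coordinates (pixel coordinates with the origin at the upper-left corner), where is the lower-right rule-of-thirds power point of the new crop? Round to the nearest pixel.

x = 770 px, y = 495 px

1363/743 > 5/7, so the 5:7 crop keeps the full height 743 and trims width to 743 × 5/7 = 530.71 px.
Left offset = (1363 − 530.71)/2 = 416.14 px; top offset = 0.
Lower-right is two-thirds across and two-thirds down within the crop:
x = 416.14 + 2 × 530.71/3 ≈ 770; y = 0.00 + 2 × 743.00/3 ≈ 495.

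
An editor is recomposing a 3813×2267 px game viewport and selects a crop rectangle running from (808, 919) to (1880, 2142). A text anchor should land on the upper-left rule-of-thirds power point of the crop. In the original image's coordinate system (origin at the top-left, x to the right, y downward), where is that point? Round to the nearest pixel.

x = 1165 px, y = 1327 px

Crop width = 1880 − 808 = 1072 px; one third is 357.33 px.
Crop height = 2142 − 919 = 1223 px; one third is 407.67 px.
The upper-left point is one-third across and one-third down within the crop:
x = 808 + 1 × 357.33 ≈ 1165; y = 919 + 1 × 407.67 ≈ 1327.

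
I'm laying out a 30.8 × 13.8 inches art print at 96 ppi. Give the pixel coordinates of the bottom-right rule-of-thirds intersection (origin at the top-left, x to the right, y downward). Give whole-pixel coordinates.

In pixels the canvas is 30.8 × 96 = 2956.8 wide and 13.8 × 96 = 1324.8 tall.
The bottom-right point is two-thirds across and two-thirds down:
x = 2 × 2956.8/3 ≈ 1971; y = 2 × 1324.8/3 ≈ 883.

x = 1971 px, y = 883 px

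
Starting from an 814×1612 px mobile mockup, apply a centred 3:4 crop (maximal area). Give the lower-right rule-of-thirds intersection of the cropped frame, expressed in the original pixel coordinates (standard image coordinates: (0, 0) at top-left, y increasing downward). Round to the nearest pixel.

814/1612 < 3/4, so the 3:4 crop keeps the full width 814 and trims height to 814 × 4/3 = 1085.33 px.
Top offset = (1612 − 1085.33)/2 = 263.33 px; left offset = 0.
Lower-right is two-thirds across and two-thirds down within the crop:
x = 0.00 + 2 × 814.00/3 ≈ 543; y = 263.33 + 2 × 1085.33/3 ≈ 987.

x = 543 px, y = 987 px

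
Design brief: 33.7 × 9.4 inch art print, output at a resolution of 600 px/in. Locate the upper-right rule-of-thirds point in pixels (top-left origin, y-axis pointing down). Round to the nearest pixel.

In pixels the canvas is 33.7 × 600 = 20220 wide and 9.4 × 600 = 5640 tall.
The upper-right point is two-thirds across and one-third down:
x = 2 × 20220/3 ≈ 13480; y = 1 × 5640/3 ≈ 1880.

(13480, 1880)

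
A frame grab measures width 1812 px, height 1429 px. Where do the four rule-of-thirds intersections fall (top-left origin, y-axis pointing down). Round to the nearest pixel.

(604, 476), (1208, 476), (604, 953), (1208, 953)

One third of 1812 is 604; one third of 1429 is 476.33.
Vertical third lines at x = 604 and x = 1208; horizontal third lines at y = 476 and y = 953.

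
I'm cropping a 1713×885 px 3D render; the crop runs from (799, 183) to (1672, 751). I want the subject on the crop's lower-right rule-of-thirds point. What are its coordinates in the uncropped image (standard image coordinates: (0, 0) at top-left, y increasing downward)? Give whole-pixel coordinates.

Crop width = 1672 − 799 = 873 px; one third is 291.00 px.
Crop height = 751 − 183 = 568 px; one third is 189.33 px.
The lower-right point is two-thirds across and two-thirds down within the crop:
x = 799 + 2 × 291.00 ≈ 1381; y = 183 + 2 × 189.33 ≈ 562.

(1381, 562)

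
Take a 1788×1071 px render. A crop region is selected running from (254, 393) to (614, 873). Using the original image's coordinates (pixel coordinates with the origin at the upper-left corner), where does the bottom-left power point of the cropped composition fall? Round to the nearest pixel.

(374, 713)

Crop width = 614 − 254 = 360 px; one third is 120.00 px.
Crop height = 873 − 393 = 480 px; one third is 160.00 px.
The bottom-left point is one-third across and two-thirds down within the crop:
x = 254 + 1 × 120.00 ≈ 374; y = 393 + 2 × 160.00 ≈ 713.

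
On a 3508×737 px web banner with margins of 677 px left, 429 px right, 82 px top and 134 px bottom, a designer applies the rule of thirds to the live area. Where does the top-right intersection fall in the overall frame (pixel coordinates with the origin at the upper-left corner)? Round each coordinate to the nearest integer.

Content width = 3508 − 677 − 429 = 2402 px; content height = 737 − 82 − 134 = 521 px.
Top-right is two-thirds across and one-third down within the live area.
x = 677 + 2 × 2402/3 = 677 + 1601.33 ≈ 2278
y = 82 + 1 × 521/3 = 82 + 173.67 ≈ 256

(2278, 256)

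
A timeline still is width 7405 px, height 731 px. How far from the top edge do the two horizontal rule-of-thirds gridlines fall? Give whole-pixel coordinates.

244 px and 487 px

731 / 3 = 243.67, so the horizontal lines sit at one and two thirds of 731.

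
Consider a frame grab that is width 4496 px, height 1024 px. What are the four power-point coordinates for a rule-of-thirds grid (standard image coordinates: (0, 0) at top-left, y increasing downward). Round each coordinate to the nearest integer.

(1499, 341), (2997, 341), (1499, 683), (2997, 683)

One third of 4496 is 1498.67; one third of 1024 is 341.33.
Vertical third lines at x = 1499 and x = 2997; horizontal third lines at y = 341 and y = 683.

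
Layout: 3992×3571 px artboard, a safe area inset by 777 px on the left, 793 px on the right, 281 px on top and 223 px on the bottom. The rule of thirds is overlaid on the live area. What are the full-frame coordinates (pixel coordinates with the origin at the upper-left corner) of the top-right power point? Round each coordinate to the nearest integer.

Content width = 3992 − 777 − 793 = 2422 px; content height = 3571 − 281 − 223 = 3067 px.
Top-right is two-thirds across and one-third down within the live area.
x = 777 + 2 × 2422/3 = 777 + 1614.67 ≈ 2392
y = 281 + 1 × 3067/3 = 281 + 1022.33 ≈ 1303

(2392, 1303)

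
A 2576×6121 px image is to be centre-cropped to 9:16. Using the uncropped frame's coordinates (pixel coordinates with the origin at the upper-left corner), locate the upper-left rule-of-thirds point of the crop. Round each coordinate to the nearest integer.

2576/6121 < 9/16, so the 9:16 crop keeps the full width 2576 and trims height to 2576 × 16/9 = 4579.56 px.
Top offset = (6121 − 4579.56)/2 = 770.72 px; left offset = 0.
Upper-left is one-third across and one-third down within the crop:
x = 0.00 + 1 × 2576.00/3 ≈ 859; y = 770.72 + 1 × 4579.56/3 ≈ 2297.

(859, 2297)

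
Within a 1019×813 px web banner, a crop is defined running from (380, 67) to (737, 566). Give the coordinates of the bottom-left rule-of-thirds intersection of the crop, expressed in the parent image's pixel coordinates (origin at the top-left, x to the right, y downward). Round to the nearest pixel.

(499, 400)

Crop width = 737 − 380 = 357 px; one third is 119.00 px.
Crop height = 566 − 67 = 499 px; one third is 166.33 px.
The bottom-left point is one-third across and two-thirds down within the crop:
x = 380 + 1 × 119.00 ≈ 499; y = 67 + 2 × 166.33 ≈ 400.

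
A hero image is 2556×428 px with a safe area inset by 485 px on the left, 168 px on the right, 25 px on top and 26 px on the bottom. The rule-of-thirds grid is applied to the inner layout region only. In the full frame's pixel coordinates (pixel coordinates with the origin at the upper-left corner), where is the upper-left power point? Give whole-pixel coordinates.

(1119, 151)

Content width = 2556 − 485 − 168 = 1903 px; content height = 428 − 25 − 26 = 377 px.
Upper-left is one-third across and one-third down within the inner layout region.
x = 485 + 1 × 1903/3 = 485 + 634.33 ≈ 1119
y = 25 + 1 × 377/3 = 25 + 125.67 ≈ 151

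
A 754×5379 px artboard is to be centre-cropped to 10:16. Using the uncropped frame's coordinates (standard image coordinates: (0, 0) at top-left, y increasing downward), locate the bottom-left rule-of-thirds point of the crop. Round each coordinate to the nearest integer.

x = 251 px, y = 2891 px

754/5379 < 10/16, so the 10:16 crop keeps the full width 754 and trims height to 754 × 16/10 = 1206.40 px.
Top offset = (5379 − 1206.40)/2 = 2086.30 px; left offset = 0.
Bottom-left is one-third across and two-thirds down within the crop:
x = 0.00 + 1 × 754.00/3 ≈ 251; y = 2086.30 + 2 × 1206.40/3 ≈ 2891.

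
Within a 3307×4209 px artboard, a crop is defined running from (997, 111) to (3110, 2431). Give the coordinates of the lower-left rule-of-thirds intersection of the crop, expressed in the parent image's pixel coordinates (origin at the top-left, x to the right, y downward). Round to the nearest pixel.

(1701, 1658)

Crop width = 3110 − 997 = 2113 px; one third is 704.33 px.
Crop height = 2431 − 111 = 2320 px; one third is 773.33 px.
The lower-left point is one-third across and two-thirds down within the crop:
x = 997 + 1 × 704.33 ≈ 1701; y = 111 + 2 × 773.33 ≈ 1658.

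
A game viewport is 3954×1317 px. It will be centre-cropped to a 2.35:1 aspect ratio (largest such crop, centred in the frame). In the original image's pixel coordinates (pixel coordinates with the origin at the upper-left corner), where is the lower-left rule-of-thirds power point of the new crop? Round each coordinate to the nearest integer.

(1461, 878)

3954/1317 > 2.35/1, so the 2.35:1 crop keeps the full height 1317 and trims width to 1317 × 2.35/1 = 3094.95 px.
Left offset = (3954 − 3094.95)/2 = 429.52 px; top offset = 0.
Lower-left is one-third across and two-thirds down within the crop:
x = 429.52 + 1 × 3094.95/3 ≈ 1461; y = 0.00 + 2 × 1317.00/3 ≈ 878.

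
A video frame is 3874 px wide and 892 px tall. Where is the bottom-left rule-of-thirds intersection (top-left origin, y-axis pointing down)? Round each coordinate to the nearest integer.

The bottom-left point sits one-third of the way across and two-thirds of the way down.
x = 1 × 3874/3 ≈ 1291; y = 2 × 892/3 ≈ 595.

(1291, 595)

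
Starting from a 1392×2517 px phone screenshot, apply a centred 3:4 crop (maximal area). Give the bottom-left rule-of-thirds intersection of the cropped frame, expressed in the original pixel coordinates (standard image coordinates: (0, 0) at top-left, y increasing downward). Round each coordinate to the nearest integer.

x = 464 px, y = 1568 px

1392/2517 < 3/4, so the 3:4 crop keeps the full width 1392 and trims height to 1392 × 4/3 = 1856.00 px.
Top offset = (2517 − 1856.00)/2 = 330.50 px; left offset = 0.
Bottom-left is one-third across and two-thirds down within the crop:
x = 0.00 + 1 × 1392.00/3 ≈ 464; y = 330.50 + 2 × 1856.00/3 ≈ 1568.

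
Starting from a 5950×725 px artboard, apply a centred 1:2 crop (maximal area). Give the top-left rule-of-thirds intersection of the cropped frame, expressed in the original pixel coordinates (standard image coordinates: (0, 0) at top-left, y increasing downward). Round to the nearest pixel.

5950/725 > 1/2, so the 1:2 crop keeps the full height 725 and trims width to 725 × 1/2 = 362.50 px.
Left offset = (5950 − 362.50)/2 = 2793.75 px; top offset = 0.
Top-left is one-third across and one-third down within the crop:
x = 2793.75 + 1 × 362.50/3 ≈ 2915; y = 0.00 + 1 × 725.00/3 ≈ 242.

(2915, 242)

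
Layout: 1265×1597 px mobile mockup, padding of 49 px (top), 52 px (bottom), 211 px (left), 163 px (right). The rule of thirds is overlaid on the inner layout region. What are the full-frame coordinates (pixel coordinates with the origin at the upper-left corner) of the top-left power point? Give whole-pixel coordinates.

Content width = 1265 − 211 − 163 = 891 px; content height = 1597 − 49 − 52 = 1496 px.
Top-left is one-third across and one-third down within the inner layout region.
x = 211 + 1 × 891/3 = 211 + 297.00 ≈ 508
y = 49 + 1 × 1496/3 = 49 + 498.67 ≈ 548

(508, 548)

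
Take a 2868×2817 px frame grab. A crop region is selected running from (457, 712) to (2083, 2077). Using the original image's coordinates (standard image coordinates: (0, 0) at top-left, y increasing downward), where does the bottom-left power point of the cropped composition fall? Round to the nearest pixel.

(999, 1622)

Crop width = 2083 − 457 = 1626 px; one third is 542.00 px.
Crop height = 2077 − 712 = 1365 px; one third is 455.00 px.
The bottom-left point is one-third across and two-thirds down within the crop:
x = 457 + 1 × 542.00 ≈ 999; y = 712 + 2 × 455.00 ≈ 1622.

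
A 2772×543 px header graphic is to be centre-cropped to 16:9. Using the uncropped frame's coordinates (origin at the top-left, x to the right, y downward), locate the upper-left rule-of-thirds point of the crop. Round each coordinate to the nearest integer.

2772/543 > 16/9, so the 16:9 crop keeps the full height 543 and trims width to 543 × 16/9 = 965.33 px.
Left offset = (2772 − 965.33)/2 = 903.33 px; top offset = 0.
Upper-left is one-third across and one-third down within the crop:
x = 903.33 + 1 × 965.33/3 ≈ 1225; y = 0.00 + 1 × 543.00/3 ≈ 181.

x = 1225 px, y = 181 px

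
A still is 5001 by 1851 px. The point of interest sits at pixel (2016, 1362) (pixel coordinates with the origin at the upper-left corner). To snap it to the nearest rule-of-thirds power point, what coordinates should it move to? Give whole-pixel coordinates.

Third lines: x ∈ {1667, 3334}, y ∈ {617, 1234}.
2016 is closer to x = 1667; 1362 is closer to y = 1234.
So the nearest intersection is the lower-left power point.

x = 1667 px, y = 1234 px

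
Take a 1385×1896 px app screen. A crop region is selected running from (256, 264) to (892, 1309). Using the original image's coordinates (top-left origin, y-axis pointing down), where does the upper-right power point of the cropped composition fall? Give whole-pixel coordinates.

x = 680 px, y = 612 px

Crop width = 892 − 256 = 636 px; one third is 212.00 px.
Crop height = 1309 − 264 = 1045 px; one third is 348.33 px.
The upper-right point is two-thirds across and one-third down within the crop:
x = 256 + 2 × 212.00 ≈ 680; y = 264 + 1 × 348.33 ≈ 612.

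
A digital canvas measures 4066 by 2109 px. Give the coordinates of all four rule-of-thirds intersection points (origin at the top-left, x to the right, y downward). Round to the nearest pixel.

One third of 4066 is 1355.33; one third of 2109 is 703.
Vertical third lines at x = 1355 and x = 2711; horizontal third lines at y = 703 and y = 1406.

(1355, 703), (2711, 703), (1355, 1406), (2711, 1406)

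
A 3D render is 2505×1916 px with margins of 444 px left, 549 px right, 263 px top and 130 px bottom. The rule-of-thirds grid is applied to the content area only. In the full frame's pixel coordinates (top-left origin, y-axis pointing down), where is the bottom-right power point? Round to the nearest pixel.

x = 1452 px, y = 1278 px

Content width = 2505 − 444 − 549 = 1512 px; content height = 1916 − 263 − 130 = 1523 px.
Bottom-right is two-thirds across and two-thirds down within the content area.
x = 444 + 2 × 1512/3 = 444 + 1008.00 ≈ 1452
y = 263 + 2 × 1523/3 = 263 + 1015.33 ≈ 1278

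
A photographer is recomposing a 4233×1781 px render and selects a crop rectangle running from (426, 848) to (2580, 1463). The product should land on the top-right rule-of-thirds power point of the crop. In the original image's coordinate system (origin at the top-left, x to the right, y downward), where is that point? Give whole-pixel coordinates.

(1862, 1053)

Crop width = 2580 − 426 = 2154 px; one third is 718.00 px.
Crop height = 1463 − 848 = 615 px; one third is 205.00 px.
The top-right point is two-thirds across and one-third down within the crop:
x = 426 + 2 × 718.00 ≈ 1862; y = 848 + 1 × 205.00 ≈ 1053.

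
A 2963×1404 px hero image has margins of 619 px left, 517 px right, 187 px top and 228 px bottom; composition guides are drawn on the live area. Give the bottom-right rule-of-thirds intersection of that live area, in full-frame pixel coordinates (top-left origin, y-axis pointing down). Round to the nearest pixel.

(1837, 846)

Content width = 2963 − 619 − 517 = 1827 px; content height = 1404 − 187 − 228 = 989 px.
Bottom-right is two-thirds across and two-thirds down within the live area.
x = 619 + 2 × 1827/3 = 619 + 1218.00 ≈ 1837
y = 187 + 2 × 989/3 = 187 + 659.33 ≈ 846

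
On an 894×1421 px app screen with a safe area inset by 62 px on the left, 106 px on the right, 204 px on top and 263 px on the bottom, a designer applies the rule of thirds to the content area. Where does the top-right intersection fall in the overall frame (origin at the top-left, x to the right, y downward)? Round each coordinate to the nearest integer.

Content width = 894 − 62 − 106 = 726 px; content height = 1421 − 204 − 263 = 954 px.
Top-right is two-thirds across and one-third down within the content area.
x = 62 + 2 × 726/3 = 62 + 484.00 ≈ 546
y = 204 + 1 × 954/3 = 204 + 318.00 ≈ 522

x = 546 px, y = 522 px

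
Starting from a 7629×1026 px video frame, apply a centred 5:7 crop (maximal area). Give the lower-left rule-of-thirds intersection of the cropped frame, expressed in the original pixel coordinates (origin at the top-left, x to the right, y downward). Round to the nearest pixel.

7629/1026 > 5/7, so the 5:7 crop keeps the full height 1026 and trims width to 1026 × 5/7 = 732.86 px.
Left offset = (7629 − 732.86)/2 = 3448.07 px; top offset = 0.
Lower-left is one-third across and two-thirds down within the crop:
x = 3448.07 + 1 × 732.86/3 ≈ 3692; y = 0.00 + 2 × 1026.00/3 ≈ 684.

(3692, 684)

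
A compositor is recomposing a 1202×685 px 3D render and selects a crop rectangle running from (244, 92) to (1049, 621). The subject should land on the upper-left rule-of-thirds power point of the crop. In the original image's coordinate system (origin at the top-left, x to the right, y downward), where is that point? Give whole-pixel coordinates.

x = 512 px, y = 268 px

Crop width = 1049 − 244 = 805 px; one third is 268.33 px.
Crop height = 621 − 92 = 529 px; one third is 176.33 px.
The upper-left point is one-third across and one-third down within the crop:
x = 244 + 1 × 268.33 ≈ 512; y = 92 + 1 × 176.33 ≈ 268.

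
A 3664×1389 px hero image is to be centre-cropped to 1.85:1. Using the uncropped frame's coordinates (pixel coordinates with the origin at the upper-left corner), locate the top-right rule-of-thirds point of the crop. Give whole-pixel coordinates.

x = 2260 px, y = 463 px

3664/1389 > 1.85/1, so the 1.85:1 crop keeps the full height 1389 and trims width to 1389 × 1.85/1 = 2569.65 px.
Left offset = (3664 − 2569.65)/2 = 547.17 px; top offset = 0.
Top-right is two-thirds across and one-third down within the crop:
x = 547.17 + 2 × 2569.65/3 ≈ 2260; y = 0.00 + 1 × 1389.00/3 ≈ 463.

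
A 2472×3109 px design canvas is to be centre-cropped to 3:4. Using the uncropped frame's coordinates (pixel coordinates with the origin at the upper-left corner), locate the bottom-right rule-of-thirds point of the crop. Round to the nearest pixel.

(1625, 2073)

2472/3109 > 3/4, so the 3:4 crop keeps the full height 3109 and trims width to 3109 × 3/4 = 2331.75 px.
Left offset = (2472 − 2331.75)/2 = 70.12 px; top offset = 0.
Bottom-right is two-thirds across and two-thirds down within the crop:
x = 70.12 + 2 × 2331.75/3 ≈ 1625; y = 0.00 + 2 × 3109.00/3 ≈ 2073.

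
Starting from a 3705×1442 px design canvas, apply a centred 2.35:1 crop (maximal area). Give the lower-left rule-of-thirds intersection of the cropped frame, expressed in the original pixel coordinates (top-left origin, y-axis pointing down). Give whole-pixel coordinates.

x = 1288 px, y = 961 px

3705/1442 > 2.35/1, so the 2.35:1 crop keeps the full height 1442 and trims width to 1442 × 2.35/1 = 3388.70 px.
Left offset = (3705 − 3388.70)/2 = 158.15 px; top offset = 0.
Lower-left is one-third across and two-thirds down within the crop:
x = 158.15 + 1 × 3388.70/3 ≈ 1288; y = 0.00 + 2 × 1442.00/3 ≈ 961.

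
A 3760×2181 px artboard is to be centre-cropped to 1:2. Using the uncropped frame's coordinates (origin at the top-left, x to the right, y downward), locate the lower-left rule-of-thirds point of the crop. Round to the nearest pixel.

(1698, 1454)

3760/2181 > 1/2, so the 1:2 crop keeps the full height 2181 and trims width to 2181 × 1/2 = 1090.50 px.
Left offset = (3760 − 1090.50)/2 = 1334.75 px; top offset = 0.
Lower-left is one-third across and two-thirds down within the crop:
x = 1334.75 + 1 × 1090.50/3 ≈ 1698; y = 0.00 + 2 × 2181.00/3 ≈ 1454.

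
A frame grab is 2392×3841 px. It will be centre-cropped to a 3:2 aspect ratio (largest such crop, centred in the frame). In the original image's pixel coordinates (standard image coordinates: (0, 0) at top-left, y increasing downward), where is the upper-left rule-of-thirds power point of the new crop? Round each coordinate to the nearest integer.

2392/3841 < 3/2, so the 3:2 crop keeps the full width 2392 and trims height to 2392 × 2/3 = 1594.67 px.
Top offset = (3841 − 1594.67)/2 = 1123.17 px; left offset = 0.
Upper-left is one-third across and one-third down within the crop:
x = 0.00 + 1 × 2392.00/3 ≈ 797; y = 1123.17 + 1 × 1594.67/3 ≈ 1655.

x = 797 px, y = 1655 px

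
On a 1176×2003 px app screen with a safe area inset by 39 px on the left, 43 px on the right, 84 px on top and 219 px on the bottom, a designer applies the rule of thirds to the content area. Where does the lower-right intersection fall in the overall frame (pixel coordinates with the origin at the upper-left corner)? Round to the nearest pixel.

x = 768 px, y = 1217 px

Content width = 1176 − 39 − 43 = 1094 px; content height = 2003 − 84 − 219 = 1700 px.
Lower-right is two-thirds across and two-thirds down within the content area.
x = 39 + 2 × 1094/3 = 39 + 729.33 ≈ 768
y = 84 + 2 × 1700/3 = 84 + 1133.33 ≈ 1217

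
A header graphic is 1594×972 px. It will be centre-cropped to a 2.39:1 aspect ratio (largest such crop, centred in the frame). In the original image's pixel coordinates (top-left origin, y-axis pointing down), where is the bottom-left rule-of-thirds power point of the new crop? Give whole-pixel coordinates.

1594/972 < 2.39/1, so the 2.39:1 crop keeps the full width 1594 and trims height to 1594 × 1/2.39 = 666.95 px.
Top offset = (972 − 666.95)/2 = 152.53 px; left offset = 0.
Bottom-left is one-third across and two-thirds down within the crop:
x = 0.00 + 1 × 1594.00/3 ≈ 531; y = 152.53 + 2 × 666.95/3 ≈ 597.

x = 531 px, y = 597 px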